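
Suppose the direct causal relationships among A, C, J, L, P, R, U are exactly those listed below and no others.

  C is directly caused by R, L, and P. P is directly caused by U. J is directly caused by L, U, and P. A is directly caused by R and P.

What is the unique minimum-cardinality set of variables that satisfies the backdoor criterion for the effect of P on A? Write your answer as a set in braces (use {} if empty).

{}

Variables eligible for adjustment (non-descendants of P, excluding P and A): {L, R, U}.
Backdoor paths from P to A:
  P1: P <- U -> J <- L -> C <- R -> A
Each backdoor path contains an unconditioned collider, so every path is already blocked with the empty conditioning set:
  P1: blocked at collider J (neither it nor any descendant is in the conditioning set).
The empty set is therefore the unique smallest valid set.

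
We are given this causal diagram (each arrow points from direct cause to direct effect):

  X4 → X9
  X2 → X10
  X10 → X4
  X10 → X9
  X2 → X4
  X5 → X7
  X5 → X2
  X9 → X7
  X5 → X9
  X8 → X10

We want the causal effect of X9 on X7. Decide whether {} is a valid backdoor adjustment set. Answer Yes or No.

Backdoor paths from X9 to X7 (paths whose first edge points into X9):
  P1: X9 <- X5 -> X7
  P2: X9 <- X10 <- X2 <- X5 -> X7
  P3: X9 <- X10 -> X4 <- X2 <- X5 -> X7
  P4: X9 <- X4 <- X2 <- X5 -> X7
  P5: X9 <- X4 <- X10 <- X2 <- X5 -> X7
Condition 1 (no descendant of X9 in the set): holds — descendants of X9 are {X7}; none are in {}.
Condition 2 (every backdoor path blocked by {}):
  P1: open — no interior node is in the conditioning set.
  P2: open — no interior node is in the conditioning set.
  P3: blocked at collider X4 (neither it nor any descendant is in the conditioning set).
  P4: open — no interior node is in the conditioning set.
  P5: open — no interior node is in the conditioning set.
{} does not satisfy the backdoor criterion.

No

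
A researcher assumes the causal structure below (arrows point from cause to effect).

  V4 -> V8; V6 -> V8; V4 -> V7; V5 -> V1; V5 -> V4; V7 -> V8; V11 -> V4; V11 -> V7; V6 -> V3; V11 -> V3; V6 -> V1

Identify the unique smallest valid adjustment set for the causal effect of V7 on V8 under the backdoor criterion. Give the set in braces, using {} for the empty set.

Variables eligible for adjustment (non-descendants of V7, excluding V7 and V8): {V1, V11, V3, V4, V5, V6}.
Backdoor paths from V7 to V8:
  P1: V7 <- V11 -> V4 <- V5 -> V1 <- V6 -> V8
  P2: V7 <- V11 -> V4 -> V8
  P3: V7 <- V11 -> V3 <- V6 -> V8
  P4: V7 <- V11 -> V3 <- V6 -> V1 <- V5 -> V4 -> V8
  P5: V7 <- V4 <- V11 -> V3 <- V6 -> V8
  P6: V7 <- V4 <- V5 -> V1 <- V6 -> V8
  P7: V7 <- V4 -> V8
The empty set is not sufficient: P2 (V7 <- V11 -> V4 -> V8) has no collider blocking it and no conditioned non-collider, so it is open.
Try {V4}:
  P1: blocked at collider V1 (neither it nor any descendant is in the conditioning set).
  P2: blocked at chain node V4 ∈ conditioning set.
  P3: blocked at collider V3 (neither it nor any descendant is in the conditioning set).
  P4: blocked at collider V3 (neither it nor any descendant is in the conditioning set).
  P5: blocked at chain node V4 ∈ conditioning set.
  P6: blocked at chain node V4 ∈ conditioning set.
  P7: blocked at fork node V4 ∈ conditioning set.
{V4} contains no descendant of V7 and blocks every backdoor path.
No other singleton works — e.g. {V11} leaves P7 open — so {V4} is the unique smallest valid adjustment set.

{V4}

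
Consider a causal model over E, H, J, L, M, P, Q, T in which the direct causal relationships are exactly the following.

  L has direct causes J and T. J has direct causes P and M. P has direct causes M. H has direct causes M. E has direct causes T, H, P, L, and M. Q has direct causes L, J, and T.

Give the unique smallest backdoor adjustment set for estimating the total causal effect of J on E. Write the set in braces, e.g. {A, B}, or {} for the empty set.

{M, P}

Variables eligible for adjustment (non-descendants of J, excluding J and E): {H, M, P, T}.
Backdoor paths from J to E:
  P1: J <- M -> H -> E
  P2: J <- M -> P -> E
  P3: J <- M -> E
  P4: J <- P <- M -> H -> E
  P5: J <- P <- M -> E
  P6: J <- P -> E
The empty set is not sufficient: P1 (J <- M -> H -> E) has no collider blocking it and no conditioned non-collider, so it is open.
Try {M, P}:
  P1: blocked at fork node M ∈ conditioning set.
  P2: blocked at fork node M ∈ conditioning set.
  P3: blocked at fork node M ∈ conditioning set.
  P4: blocked at chain node P ∈ conditioning set.
  P5: blocked at chain node P ∈ conditioning set.
  P6: blocked at fork node P ∈ conditioning set.
{M, P} contains no descendant of J and blocks every backdoor path.
Every element of {M, P} is needed (dropping M leaves P1 open; dropping P leaves P6 open), so no proper subset is valid.
Among all size-2 subsets of the eligible variables, only {M, P} blocks every backdoor path, so it is the unique smallest valid adjustment set.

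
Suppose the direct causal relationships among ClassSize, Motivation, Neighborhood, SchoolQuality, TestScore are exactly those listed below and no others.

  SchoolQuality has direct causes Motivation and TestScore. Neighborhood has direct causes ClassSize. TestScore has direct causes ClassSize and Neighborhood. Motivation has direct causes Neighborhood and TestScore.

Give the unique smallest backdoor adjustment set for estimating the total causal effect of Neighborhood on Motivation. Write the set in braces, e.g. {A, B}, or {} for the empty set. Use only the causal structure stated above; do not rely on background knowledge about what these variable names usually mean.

Variables eligible for adjustment (non-descendants of Neighborhood, excluding Neighborhood and Motivation): {ClassSize}.
Backdoor paths from Neighborhood to Motivation:
  P1: Neighborhood <- ClassSize -> TestScore -> Motivation
  P2: Neighborhood <- ClassSize -> TestScore -> SchoolQuality <- Motivation
The empty set is not sufficient: P1 (Neighborhood <- ClassSize -> TestScore -> Motivation) has no collider blocking it and no conditioned non-collider, so it is open.
Try {ClassSize}:
  P1: blocked at fork node ClassSize ∈ conditioning set.
  P2: blocked at fork node ClassSize ∈ conditioning set.
{ClassSize} contains no descendant of Neighborhood and blocks every backdoor path.
{ClassSize} is the unique smallest valid adjustment set.

{ClassSize}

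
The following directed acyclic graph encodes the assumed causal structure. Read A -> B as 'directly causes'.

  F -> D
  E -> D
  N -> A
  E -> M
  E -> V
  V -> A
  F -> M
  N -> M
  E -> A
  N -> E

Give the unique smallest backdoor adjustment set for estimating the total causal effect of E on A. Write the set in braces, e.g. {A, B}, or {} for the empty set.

{N}

Variables eligible for adjustment (non-descendants of E, excluding E and A): {F, N}.
Backdoor paths from E to A:
  P1: E <- N -> A
The empty set is not sufficient: P1 (E <- N -> A) has no collider blocking it and no conditioned non-collider, so it is open.
Try {N}:
  P1: blocked at fork node N ∈ conditioning set.
{N} contains no descendant of E and blocks every backdoor path.
No other singleton works — e.g. {F} leaves P1 open — so {N} is the unique smallest valid adjustment set.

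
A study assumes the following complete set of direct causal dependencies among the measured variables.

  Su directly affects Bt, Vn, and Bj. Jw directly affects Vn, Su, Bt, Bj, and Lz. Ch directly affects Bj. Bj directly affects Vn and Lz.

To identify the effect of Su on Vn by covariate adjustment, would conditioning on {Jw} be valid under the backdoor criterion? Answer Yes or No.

Yes

Backdoor paths from Su to Vn (paths whose first edge points into Su):
  P1: Su <- Jw -> Bj -> Vn
  P2: Su <- Jw -> Lz <- Bj -> Vn
  P3: Su <- Jw -> Vn
Condition 1 (no descendant of Su in the set): holds — descendants of Su are {Bj, Bt, Lz, Vn}; none are in {Jw}.
Condition 2 (every backdoor path blocked by {Jw}):
  P1: blocked at fork node Jw ∈ conditioning set.
  P2: blocked at fork node Jw ∈ conditioning set.
  P3: blocked at fork node Jw ∈ conditioning set.
{Jw} satisfies the backdoor criterion.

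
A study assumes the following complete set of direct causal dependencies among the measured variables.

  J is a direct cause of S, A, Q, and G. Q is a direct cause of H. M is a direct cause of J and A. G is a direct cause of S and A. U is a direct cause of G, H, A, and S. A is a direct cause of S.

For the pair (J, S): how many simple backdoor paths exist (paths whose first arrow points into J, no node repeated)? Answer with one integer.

5

A backdoor path from J to S is any simple undirected path whose first edge points into J (i.e. leaves J via a parent).
Parents of J: {M}.
Enumerating:
  P1: J <- M -> A <- U -> G -> S
  P2: J <- M -> A <- U -> S
  P3: J <- M -> A <- G <- U -> S
  P4: J <- M -> A <- G -> S
  P5: J <- M -> A -> S
That exhausts the simple backdoor paths. Count: 5.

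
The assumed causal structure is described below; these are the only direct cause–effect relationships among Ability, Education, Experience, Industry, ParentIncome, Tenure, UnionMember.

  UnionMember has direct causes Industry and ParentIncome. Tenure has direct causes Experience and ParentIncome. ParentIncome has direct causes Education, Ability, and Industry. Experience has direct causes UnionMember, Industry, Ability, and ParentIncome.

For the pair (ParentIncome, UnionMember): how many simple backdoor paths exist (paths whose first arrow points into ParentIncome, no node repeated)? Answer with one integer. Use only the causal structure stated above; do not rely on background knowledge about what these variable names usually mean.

A backdoor path from ParentIncome to UnionMember is any simple undirected path whose first edge points into ParentIncome (i.e. leaves ParentIncome via a parent).
Parents of ParentIncome: {Ability, Education, Industry}.
Enumerating:
  P1: ParentIncome <- Industry -> UnionMember
  P2: ParentIncome <- Industry -> Experience <- UnionMember
  P3: ParentIncome <- Ability -> Experience <- Industry -> UnionMember
  P4: ParentIncome <- Ability -> Experience <- UnionMember
That exhausts the simple backdoor paths. Count: 4.

4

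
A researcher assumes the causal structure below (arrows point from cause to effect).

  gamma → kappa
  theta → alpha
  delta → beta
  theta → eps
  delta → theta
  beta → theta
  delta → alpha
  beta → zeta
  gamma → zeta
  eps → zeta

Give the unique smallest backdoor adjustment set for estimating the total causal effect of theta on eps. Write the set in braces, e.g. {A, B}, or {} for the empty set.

{}

Variables eligible for adjustment (non-descendants of theta, excluding theta and eps): {beta, delta, gamma, kappa}.
Backdoor paths from theta to eps:
  P1: theta <- delta -> beta -> zeta <- eps
  P2: theta <- beta -> zeta <- eps
Each backdoor path contains an unconditioned collider, so every path is already blocked with the empty conditioning set:
  P1: blocked at collider zeta (neither it nor any descendant is in the conditioning set).
  P2: blocked at collider zeta (neither it nor any descendant is in the conditioning set).
The empty set is therefore the unique smallest valid set.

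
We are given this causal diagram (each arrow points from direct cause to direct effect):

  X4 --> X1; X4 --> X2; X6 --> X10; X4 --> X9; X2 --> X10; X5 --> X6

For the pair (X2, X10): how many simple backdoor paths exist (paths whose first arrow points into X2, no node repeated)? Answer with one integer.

0

A backdoor path from X2 to X10 is any simple undirected path whose first edge points into X2 (i.e. leaves X2 via a parent).
Parents of X2: {X4}.
No simple path from any parent of X2 reaches X10 without revisiting X2, so there are no backdoor paths.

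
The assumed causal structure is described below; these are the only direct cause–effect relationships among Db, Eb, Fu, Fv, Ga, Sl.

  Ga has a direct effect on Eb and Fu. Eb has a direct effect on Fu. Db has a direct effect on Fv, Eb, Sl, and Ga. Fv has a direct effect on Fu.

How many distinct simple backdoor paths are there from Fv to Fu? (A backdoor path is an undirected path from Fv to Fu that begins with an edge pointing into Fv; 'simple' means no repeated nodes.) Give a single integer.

4

A backdoor path from Fv to Fu is any simple undirected path whose first edge points into Fv (i.e. leaves Fv via a parent).
Parents of Fv: {Db}.
Enumerating:
  P1: Fv <- Db -> Ga -> Eb -> Fu
  P2: Fv <- Db -> Ga -> Fu
  P3: Fv <- Db -> Eb <- Ga -> Fu
  P4: Fv <- Db -> Eb -> Fu
That exhausts the simple backdoor paths. Count: 4.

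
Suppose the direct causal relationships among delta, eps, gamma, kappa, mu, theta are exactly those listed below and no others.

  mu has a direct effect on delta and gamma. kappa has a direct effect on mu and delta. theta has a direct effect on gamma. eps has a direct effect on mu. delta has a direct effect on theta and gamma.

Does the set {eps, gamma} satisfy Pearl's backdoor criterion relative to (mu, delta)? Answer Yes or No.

No

Backdoor paths from mu to delta (paths whose first edge points into mu):
  P1: mu <- kappa -> delta
Condition 1 (no descendant of mu in the set): FAILS — gamma is a descendant of mu.
Condition 2 (every backdoor path blocked by {eps, gamma}):
  P1: open — no interior node is in the conditioning set.
{eps, gamma} does not satisfy the backdoor criterion.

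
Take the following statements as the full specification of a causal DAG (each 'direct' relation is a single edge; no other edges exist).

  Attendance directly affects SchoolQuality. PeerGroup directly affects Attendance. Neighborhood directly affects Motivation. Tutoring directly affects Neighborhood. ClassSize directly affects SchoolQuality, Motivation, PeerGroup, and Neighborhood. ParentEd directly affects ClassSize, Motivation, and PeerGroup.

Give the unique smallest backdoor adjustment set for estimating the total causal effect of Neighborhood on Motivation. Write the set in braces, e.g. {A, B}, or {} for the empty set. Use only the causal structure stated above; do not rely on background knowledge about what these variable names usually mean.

{ClassSize}

Variables eligible for adjustment (non-descendants of Neighborhood, excluding Neighborhood and Motivation): {Attendance, ClassSize, ParentEd, PeerGroup, SchoolQuality, Tutoring}.
Backdoor paths from Neighborhood to Motivation:
  P1: Neighborhood <- ClassSize <- ParentEd -> Motivation
  P2: Neighborhood <- ClassSize -> PeerGroup <- ParentEd -> Motivation
  P3: Neighborhood <- ClassSize -> SchoolQuality <- Attendance <- PeerGroup <- ParentEd -> Motivation
  P4: Neighborhood <- ClassSize -> Motivation
The empty set is not sufficient: P1 (Neighborhood <- ClassSize <- ParentEd -> Motivation) has no collider blocking it and no conditioned non-collider, so it is open.
Try {ClassSize}:
  P1: blocked at chain node ClassSize ∈ conditioning set.
  P2: blocked at fork node ClassSize ∈ conditioning set.
  P3: blocked at fork node ClassSize ∈ conditioning set.
  P4: blocked at fork node ClassSize ∈ conditioning set.
{ClassSize} contains no descendant of Neighborhood and blocks every backdoor path.
No other singleton works — e.g. {ParentEd} leaves P4 open — so {ClassSize} is the unique smallest valid adjustment set.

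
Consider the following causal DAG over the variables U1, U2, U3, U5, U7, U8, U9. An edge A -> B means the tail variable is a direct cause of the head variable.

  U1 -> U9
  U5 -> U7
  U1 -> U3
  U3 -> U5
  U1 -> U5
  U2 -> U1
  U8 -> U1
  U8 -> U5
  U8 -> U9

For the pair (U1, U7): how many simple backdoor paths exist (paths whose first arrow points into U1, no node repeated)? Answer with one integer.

A backdoor path from U1 to U7 is any simple undirected path whose first edge points into U1 (i.e. leaves U1 via a parent).
Parents of U1: {U2, U8}.
Enumerating:
  P1: U1 <- U8 -> U5 -> U7
That exhausts the simple backdoor paths. Count: 1.

1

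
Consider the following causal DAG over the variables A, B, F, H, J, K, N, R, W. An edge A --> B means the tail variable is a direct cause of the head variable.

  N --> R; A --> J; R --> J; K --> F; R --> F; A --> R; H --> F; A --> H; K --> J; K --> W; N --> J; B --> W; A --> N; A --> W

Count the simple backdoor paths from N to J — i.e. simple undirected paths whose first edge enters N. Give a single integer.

7

A backdoor path from N to J is any simple undirected path whose first edge points into N (i.e. leaves N via a parent).
Parents of N: {A}.
Enumerating:
  P1: N <- A -> H -> F <- K -> J
  P2: N <- A -> H -> F <- R -> J
  P3: N <- A -> R -> J
  P4: N <- A -> R -> F <- K -> J
  P5: N <- A -> J
  P6: N <- A -> W <- K -> J
  P7: N <- A -> W <- K -> F <- R -> J
That exhausts the simple backdoor paths. Count: 7.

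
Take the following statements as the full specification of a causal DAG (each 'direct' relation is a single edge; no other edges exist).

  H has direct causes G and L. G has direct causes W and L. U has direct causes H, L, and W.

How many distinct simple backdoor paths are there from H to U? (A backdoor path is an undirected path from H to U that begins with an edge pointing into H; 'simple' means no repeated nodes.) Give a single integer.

A backdoor path from H to U is any simple undirected path whose first edge points into H (i.e. leaves H via a parent).
Parents of H: {G, L}.
Enumerating:
  P1: H <- L -> G <- W -> U
  P2: H <- L -> U
  P3: H <- G <- L -> U
  P4: H <- G <- W -> U
That exhausts the simple backdoor paths. Count: 4.

4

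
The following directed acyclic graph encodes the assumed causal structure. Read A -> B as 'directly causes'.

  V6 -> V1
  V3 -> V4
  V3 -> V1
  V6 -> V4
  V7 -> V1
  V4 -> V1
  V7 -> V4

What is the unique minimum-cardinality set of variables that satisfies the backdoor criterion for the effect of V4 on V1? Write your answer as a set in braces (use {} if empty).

{V3, V6, V7}

Variables eligible for adjustment (non-descendants of V4, excluding V4 and V1): {V3, V6, V7}.
Backdoor paths from V4 to V1:
  P1: V4 <- V6 -> V1
  P2: V4 <- V3 -> V1
  P3: V4 <- V7 -> V1
The empty set is not sufficient: P1 (V4 <- V6 -> V1) has no collider blocking it and no conditioned non-collider, so it is open.
Try {V3, V6, V7}:
  P1: blocked at fork node V6 ∈ conditioning set.
  P2: blocked at fork node V3 ∈ conditioning set.
  P3: blocked at fork node V7 ∈ conditioning set.
{V3, V6, V7} contains no descendant of V4 and blocks every backdoor path.
Every element of {V3, V6, V7} is needed (dropping V3 leaves P2 open; dropping V6 leaves P1 open; dropping V7 leaves P3 open), so no proper subset is valid.
Among all size-3 subsets of the eligible variables, only {V3, V6, V7} blocks every backdoor path, so it is the unique smallest valid adjustment set.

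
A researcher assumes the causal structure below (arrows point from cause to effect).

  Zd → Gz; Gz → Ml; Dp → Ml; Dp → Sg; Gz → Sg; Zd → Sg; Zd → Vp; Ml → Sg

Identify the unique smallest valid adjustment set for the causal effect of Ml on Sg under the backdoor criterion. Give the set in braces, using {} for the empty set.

{Dp, Gz}

Variables eligible for adjustment (non-descendants of Ml, excluding Ml and Sg): {Dp, Gz, Vp, Zd}.
Backdoor paths from Ml to Sg:
  P1: Ml <- Dp -> Sg
  P2: Ml <- Gz <- Zd -> Sg
  P3: Ml <- Gz -> Sg
The empty set is not sufficient: P1 (Ml <- Dp -> Sg) has no collider blocking it and no conditioned non-collider, so it is open.
Try {Dp, Gz}:
  P1: blocked at fork node Dp ∈ conditioning set.
  P2: blocked at chain node Gz ∈ conditioning set.
  P3: blocked at fork node Gz ∈ conditioning set.
{Dp, Gz} contains no descendant of Ml and blocks every backdoor path.
Every element of {Dp, Gz} is needed (dropping Dp leaves P1 open; dropping Gz leaves P2 open), so no proper subset is valid.
Among all size-2 subsets of the eligible variables, only {Dp, Gz} blocks every backdoor path, so it is the unique smallest valid adjustment set.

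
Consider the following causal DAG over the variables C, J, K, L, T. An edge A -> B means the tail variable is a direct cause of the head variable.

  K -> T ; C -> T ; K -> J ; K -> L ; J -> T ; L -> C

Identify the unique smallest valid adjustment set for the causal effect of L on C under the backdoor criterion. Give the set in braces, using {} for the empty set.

Variables eligible for adjustment (non-descendants of L, excluding L and C): {J, K}.
Backdoor paths from L to C:
  P1: L <- K -> J -> T <- C
  P2: L <- K -> T <- C
Each backdoor path contains an unconditioned collider, so every path is already blocked with the empty conditioning set:
  P1: blocked at collider T (neither it nor any descendant is in the conditioning set).
  P2: blocked at collider T (neither it nor any descendant is in the conditioning set).
The empty set is therefore the unique smallest valid set.

{}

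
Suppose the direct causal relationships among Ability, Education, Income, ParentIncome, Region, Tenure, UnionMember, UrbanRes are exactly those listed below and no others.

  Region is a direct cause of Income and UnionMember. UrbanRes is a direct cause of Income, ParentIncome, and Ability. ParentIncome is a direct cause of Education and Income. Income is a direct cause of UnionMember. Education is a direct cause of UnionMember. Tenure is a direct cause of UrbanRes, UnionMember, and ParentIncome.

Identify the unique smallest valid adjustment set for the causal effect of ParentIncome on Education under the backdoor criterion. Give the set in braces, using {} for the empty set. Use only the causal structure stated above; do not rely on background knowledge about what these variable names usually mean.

Variables eligible for adjustment (non-descendants of ParentIncome, excluding ParentIncome and Education): {Ability, Region, Tenure, UrbanRes}.
Backdoor paths from ParentIncome to Education:
  P1: ParentIncome <- Tenure -> UrbanRes -> Income <- Region -> UnionMember <- Education
  P2: ParentIncome <- Tenure -> UrbanRes -> Income -> UnionMember <- Education
  P3: ParentIncome <- Tenure -> UnionMember <- Education
  P4: ParentIncome <- UrbanRes <- Tenure -> UnionMember <- Education
  P5: ParentIncome <- UrbanRes -> Income <- Region -> UnionMember <- Education
  P6: ParentIncome <- UrbanRes -> Income -> UnionMember <- Education
Each backdoor path contains an unconditioned collider, so every path is already blocked with the empty conditioning set:
  P1: blocked at collider Income (neither it nor any descendant is in the conditioning set).
  P2: blocked at collider UnionMember (neither it nor any descendant is in the conditioning set).
  P3: blocked at collider UnionMember (neither it nor any descendant is in the conditioning set).
  P4: blocked at collider UnionMember (neither it nor any descendant is in the conditioning set).
  P5: blocked at collider Income (neither it nor any descendant is in the conditioning set).
  P6: blocked at collider UnionMember (neither it nor any descendant is in the conditioning set).
The empty set is therefore the unique smallest valid set.

{}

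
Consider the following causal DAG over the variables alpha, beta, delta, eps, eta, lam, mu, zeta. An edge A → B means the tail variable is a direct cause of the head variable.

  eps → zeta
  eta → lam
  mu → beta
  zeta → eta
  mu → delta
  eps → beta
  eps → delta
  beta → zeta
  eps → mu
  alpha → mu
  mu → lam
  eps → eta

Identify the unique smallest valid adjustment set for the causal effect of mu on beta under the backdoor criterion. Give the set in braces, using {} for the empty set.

{eps}

Variables eligible for adjustment (non-descendants of mu, excluding mu and beta): {alpha, eps}.
Backdoor paths from mu to beta:
  P1: mu <- eps -> beta
  P2: mu <- eps -> zeta <- beta
  P3: mu <- eps -> eta <- zeta <- beta
The empty set is not sufficient: P1 (mu <- eps -> beta) has no collider blocking it and no conditioned non-collider, so it is open.
Try {eps}:
  P1: blocked at fork node eps ∈ conditioning set.
  P2: blocked at fork node eps ∈ conditioning set.
  P3: blocked at fork node eps ∈ conditioning set.
{eps} contains no descendant of mu and blocks every backdoor path.
No other singleton works — e.g. {alpha} leaves P1 open — so {eps} is the unique smallest valid adjustment set.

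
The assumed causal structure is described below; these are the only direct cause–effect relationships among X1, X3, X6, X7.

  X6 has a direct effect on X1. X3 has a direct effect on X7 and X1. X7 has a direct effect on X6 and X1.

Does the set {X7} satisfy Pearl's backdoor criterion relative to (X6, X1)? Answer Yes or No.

Yes

Backdoor paths from X6 to X1 (paths whose first edge points into X6):
  P1: X6 <- X7 <- X3 -> X1
  P2: X6 <- X7 -> X1
Condition 1 (no descendant of X6 in the set): holds — descendants of X6 are {X1}; none are in {X7}.
Condition 2 (every backdoor path blocked by {X7}):
  P1: blocked at chain node X7 ∈ conditioning set.
  P2: blocked at fork node X7 ∈ conditioning set.
{X7} satisfies the backdoor criterion.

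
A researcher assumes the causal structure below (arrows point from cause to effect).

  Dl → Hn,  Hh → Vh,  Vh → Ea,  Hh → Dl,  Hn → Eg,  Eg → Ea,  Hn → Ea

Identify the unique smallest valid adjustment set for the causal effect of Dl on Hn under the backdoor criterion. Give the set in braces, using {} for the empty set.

Variables eligible for adjustment (non-descendants of Dl, excluding Dl and Hn): {Hh, Vh}.
Backdoor paths from Dl to Hn:
  P1: Dl <- Hh -> Vh -> Ea <- Hn
  P2: Dl <- Hh -> Vh -> Ea <- Eg <- Hn
Each backdoor path contains an unconditioned collider, so every path is already blocked with the empty conditioning set:
  P1: blocked at collider Ea (neither it nor any descendant is in the conditioning set).
  P2: blocked at collider Ea (neither it nor any descendant is in the conditioning set).
The empty set is therefore the unique smallest valid set.

{}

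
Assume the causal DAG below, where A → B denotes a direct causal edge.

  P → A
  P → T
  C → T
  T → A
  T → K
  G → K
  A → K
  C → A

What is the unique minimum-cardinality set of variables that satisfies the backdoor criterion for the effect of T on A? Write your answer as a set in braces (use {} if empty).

Variables eligible for adjustment (non-descendants of T, excluding T and A): {C, G, P}.
Backdoor paths from T to A:
  P1: T <- P -> A
  P2: T <- C -> A
The empty set is not sufficient: P1 (T <- P -> A) has no collider blocking it and no conditioned non-collider, so it is open.
Try {C, P}:
  P1: blocked at fork node P ∈ conditioning set.
  P2: blocked at fork node C ∈ conditioning set.
{C, P} contains no descendant of T and blocks every backdoor path.
Every element of {C, P} is needed (dropping C leaves P2 open; dropping P leaves P1 open), so no proper subset is valid.
Among all size-2 subsets of the eligible variables, only {C, P} blocks every backdoor path, so it is the unique smallest valid adjustment set.

{C, P}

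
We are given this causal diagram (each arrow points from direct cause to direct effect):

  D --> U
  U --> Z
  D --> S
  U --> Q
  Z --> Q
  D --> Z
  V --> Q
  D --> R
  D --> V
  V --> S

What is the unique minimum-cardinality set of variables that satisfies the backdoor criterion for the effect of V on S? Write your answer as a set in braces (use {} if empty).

Variables eligible for adjustment (non-descendants of V, excluding V and S): {D, R, U, Z}.
Backdoor paths from V to S:
  P1: V <- D -> S
The empty set is not sufficient: P1 (V <- D -> S) has no collider blocking it and no conditioned non-collider, so it is open.
Try {D}:
  P1: blocked at fork node D ∈ conditioning set.
{D} contains no descendant of V and blocks every backdoor path.
No other singleton works — e.g. {R} leaves P1 open — so {D} is the unique smallest valid adjustment set.

{D}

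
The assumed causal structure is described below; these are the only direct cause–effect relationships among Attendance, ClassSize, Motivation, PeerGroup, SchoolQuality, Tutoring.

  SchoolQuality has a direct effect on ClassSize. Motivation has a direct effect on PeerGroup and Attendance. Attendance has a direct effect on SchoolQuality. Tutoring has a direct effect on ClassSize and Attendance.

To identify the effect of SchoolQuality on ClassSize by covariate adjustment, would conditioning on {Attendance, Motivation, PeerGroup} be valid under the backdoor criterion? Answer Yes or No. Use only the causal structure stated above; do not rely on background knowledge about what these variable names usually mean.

Yes

Backdoor paths from SchoolQuality to ClassSize (paths whose first edge points into SchoolQuality):
  P1: SchoolQuality <- Attendance <- Tutoring -> ClassSize
Condition 1 (no descendant of SchoolQuality in the set): holds — descendants of SchoolQuality are {ClassSize}; none are in {Attendance, Motivation, PeerGroup}.
Condition 2 (every backdoor path blocked by {Attendance, Motivation, PeerGroup}):
  P1: blocked at chain node Attendance ∈ conditioning set.
{Attendance, Motivation, PeerGroup} satisfies the backdoor criterion.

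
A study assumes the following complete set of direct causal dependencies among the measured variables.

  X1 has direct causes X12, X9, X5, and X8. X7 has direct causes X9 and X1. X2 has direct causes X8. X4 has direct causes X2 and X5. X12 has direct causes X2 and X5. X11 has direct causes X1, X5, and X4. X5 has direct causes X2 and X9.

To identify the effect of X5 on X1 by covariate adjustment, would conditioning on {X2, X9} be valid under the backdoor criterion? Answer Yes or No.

Backdoor paths from X5 to X1 (paths whose first edge points into X5):
  P1: X5 <- X2 <- X8 -> X1
  P2: X5 <- X2 -> X4 -> X11 <- X1
  P3: X5 <- X2 -> X12 -> X1
  P4: X5 <- X9 -> X1
  P5: X5 <- X9 -> X7 <- X1
Condition 1 (no descendant of X5 in the set): holds — descendants of X5 are {X1, X11, X12, X4, X7}; none are in {X2, X9}.
Condition 2 (every backdoor path blocked by {X2, X9}):
  P1: blocked at chain node X2 ∈ conditioning set.
  P2: blocked at fork node X2 ∈ conditioning set.
  P3: blocked at fork node X2 ∈ conditioning set.
  P4: blocked at fork node X9 ∈ conditioning set.
  P5: blocked at fork node X9 ∈ conditioning set.
{X2, X9} satisfies the backdoor criterion.

Yes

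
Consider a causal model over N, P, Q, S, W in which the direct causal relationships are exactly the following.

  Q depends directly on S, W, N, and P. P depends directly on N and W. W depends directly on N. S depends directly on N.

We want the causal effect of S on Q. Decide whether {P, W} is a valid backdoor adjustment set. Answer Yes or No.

Backdoor paths from S to Q (paths whose first edge points into S):
  P1: S <- N -> W -> P -> Q
  P2: S <- N -> W -> Q
  P3: S <- N -> P <- W -> Q
  P4: S <- N -> P -> Q
  P5: S <- N -> Q
Condition 1 (no descendant of S in the set): holds — descendants of S are {Q}; none are in {P, W}.
Condition 2 (every backdoor path blocked by {P, W}):
  P1: blocked at chain node W ∈ conditioning set.
  P2: blocked at chain node W ∈ conditioning set.
  P3: blocked at fork node W ∈ conditioning set.
  P4: blocked at chain node P ∈ conditioning set.
  P5: open — no interior node is in the conditioning set.
{P, W} does not satisfy the backdoor criterion.

No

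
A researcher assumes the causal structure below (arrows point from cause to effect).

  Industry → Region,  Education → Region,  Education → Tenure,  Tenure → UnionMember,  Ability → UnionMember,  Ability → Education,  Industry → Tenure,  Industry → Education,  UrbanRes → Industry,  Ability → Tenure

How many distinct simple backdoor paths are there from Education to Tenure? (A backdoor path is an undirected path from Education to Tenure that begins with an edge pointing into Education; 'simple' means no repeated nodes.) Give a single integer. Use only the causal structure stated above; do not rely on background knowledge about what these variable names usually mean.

3

A backdoor path from Education to Tenure is any simple undirected path whose first edge points into Education (i.e. leaves Education via a parent).
Parents of Education: {Ability, Industry}.
Enumerating:
  P1: Education <- Ability -> Tenure
  P2: Education <- Ability -> UnionMember <- Tenure
  P3: Education <- Industry -> Tenure
That exhausts the simple backdoor paths. Count: 3.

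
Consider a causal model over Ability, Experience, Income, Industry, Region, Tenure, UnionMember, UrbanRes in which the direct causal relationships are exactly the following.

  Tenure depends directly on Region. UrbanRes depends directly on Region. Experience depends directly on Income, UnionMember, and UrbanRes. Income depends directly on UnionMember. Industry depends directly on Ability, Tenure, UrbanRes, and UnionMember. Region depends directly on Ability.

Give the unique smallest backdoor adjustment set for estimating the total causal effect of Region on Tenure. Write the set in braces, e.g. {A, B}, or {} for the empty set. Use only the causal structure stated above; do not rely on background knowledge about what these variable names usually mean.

Variables eligible for adjustment (non-descendants of Region, excluding Region and Tenure): {Ability, Income, UnionMember}.
Backdoor paths from Region to Tenure:
  P1: Region <- Ability -> Industry <- Tenure
Each backdoor path contains an unconditioned collider, so every path is already blocked with the empty conditioning set:
  P1: blocked at collider Industry (neither it nor any descendant is in the conditioning set).
The empty set is therefore the unique smallest valid set.

{}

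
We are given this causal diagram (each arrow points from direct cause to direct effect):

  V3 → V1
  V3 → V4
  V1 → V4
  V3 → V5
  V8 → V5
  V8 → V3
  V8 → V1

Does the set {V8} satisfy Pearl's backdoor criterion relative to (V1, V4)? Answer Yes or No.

No

Backdoor paths from V1 to V4 (paths whose first edge points into V1):
  P1: V1 <- V8 -> V3 -> V4
  P2: V1 <- V8 -> V5 <- V3 -> V4
  P3: V1 <- V3 -> V4
Condition 1 (no descendant of V1 in the set): holds — descendants of V1 are {V4}; none are in {V8}.
Condition 2 (every backdoor path blocked by {V8}):
  P1: blocked at fork node V8 ∈ conditioning set.
  P2: blocked at fork node V8 ∈ conditioning set.
  P3: open — no interior node is in the conditioning set.
{V8} does not satisfy the backdoor criterion.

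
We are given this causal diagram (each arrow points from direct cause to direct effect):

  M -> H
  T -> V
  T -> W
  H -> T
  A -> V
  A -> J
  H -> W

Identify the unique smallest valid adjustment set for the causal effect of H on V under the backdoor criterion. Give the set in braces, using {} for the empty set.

Variables eligible for adjustment (non-descendants of H, excluding H and V): {A, J, M}.
Backdoor paths from H to V:
  (none)
With no backdoor paths the empty set already satisfies the criterion, and it is trivially minimal.

{}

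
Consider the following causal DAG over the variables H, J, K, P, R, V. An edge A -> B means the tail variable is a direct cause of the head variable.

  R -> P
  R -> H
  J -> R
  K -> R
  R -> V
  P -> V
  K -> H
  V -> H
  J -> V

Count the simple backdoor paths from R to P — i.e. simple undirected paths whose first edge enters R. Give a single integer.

2

A backdoor path from R to P is any simple undirected path whose first edge points into R (i.e. leaves R via a parent).
Parents of R: {J, K}.
Enumerating:
  P1: R <- K -> H <- V <- P
  P2: R <- J -> V <- P
That exhausts the simple backdoor paths. Count: 2.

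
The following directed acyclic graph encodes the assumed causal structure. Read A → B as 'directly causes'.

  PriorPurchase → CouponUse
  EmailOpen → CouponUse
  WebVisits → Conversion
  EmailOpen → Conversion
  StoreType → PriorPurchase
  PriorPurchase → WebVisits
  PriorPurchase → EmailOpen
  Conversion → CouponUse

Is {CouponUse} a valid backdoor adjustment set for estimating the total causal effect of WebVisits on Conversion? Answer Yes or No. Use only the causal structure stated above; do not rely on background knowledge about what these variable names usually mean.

Backdoor paths from WebVisits to Conversion (paths whose first edge points into WebVisits):
  P1: WebVisits <- PriorPurchase -> EmailOpen -> Conversion
  P2: WebVisits <- PriorPurchase -> EmailOpen -> CouponUse <- Conversion
  P3: WebVisits <- PriorPurchase -> CouponUse <- EmailOpen -> Conversion
  P4: WebVisits <- PriorPurchase -> CouponUse <- Conversion
Condition 1 (no descendant of WebVisits in the set): FAILS — CouponUse is a descendant of WebVisits.
Condition 2 (every backdoor path blocked by {CouponUse}):
  P1: open — no interior node is in the conditioning set.
  P2: open — collider(s) CouponUse are conditioned on (or have a conditioned descendant) and no non-collider on the path is in the set.
  P3: open — collider(s) CouponUse are conditioned on (or have a conditioned descendant) and no non-collider on the path is in the set.
  P4: open — collider(s) CouponUse are conditioned on (or have a conditioned descendant) and no non-collider on the path is in the set.
{CouponUse} does not satisfy the backdoor criterion.

No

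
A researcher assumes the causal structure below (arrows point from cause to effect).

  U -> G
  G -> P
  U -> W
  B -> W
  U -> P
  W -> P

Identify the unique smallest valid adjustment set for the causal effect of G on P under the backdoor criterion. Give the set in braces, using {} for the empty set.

Variables eligible for adjustment (non-descendants of G, excluding G and P): {B, U, W}.
Backdoor paths from G to P:
  P1: G <- U -> W -> P
  P2: G <- U -> P
The empty set is not sufficient: P1 (G <- U -> W -> P) has no collider blocking it and no conditioned non-collider, so it is open.
Try {U}:
  P1: blocked at fork node U ∈ conditioning set.
  P2: blocked at fork node U ∈ conditioning set.
{U} contains no descendant of G and blocks every backdoor path.
No other singleton works — e.g. {B} leaves P1 open — so {U} is the unique smallest valid adjustment set.

{U}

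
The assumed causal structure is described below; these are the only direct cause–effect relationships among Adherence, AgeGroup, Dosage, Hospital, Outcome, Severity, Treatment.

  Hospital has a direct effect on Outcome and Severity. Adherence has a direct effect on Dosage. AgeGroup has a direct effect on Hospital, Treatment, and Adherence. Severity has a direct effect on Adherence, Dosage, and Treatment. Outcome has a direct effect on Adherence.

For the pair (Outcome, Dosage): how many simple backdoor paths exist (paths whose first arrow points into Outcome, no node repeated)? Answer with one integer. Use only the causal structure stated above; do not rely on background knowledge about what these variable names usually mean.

A backdoor path from Outcome to Dosage is any simple undirected path whose first edge points into Outcome (i.e. leaves Outcome via a parent).
Parents of Outcome: {Hospital}.
Enumerating:
  P1: Outcome <- Hospital <- AgeGroup -> Treatment <- Severity -> Adherence -> Dosage
  P2: Outcome <- Hospital <- AgeGroup -> Treatment <- Severity -> Dosage
  P3: Outcome <- Hospital <- AgeGroup -> Adherence <- Severity -> Dosage
  P4: Outcome <- Hospital <- AgeGroup -> Adherence -> Dosage
  P5: Outcome <- Hospital -> Severity -> Treatment <- AgeGroup -> Adherence -> Dosage
  P6: Outcome <- Hospital -> Severity -> Adherence -> Dosage
  P7: Outcome <- Hospital -> Severity -> Dosage
That exhausts the simple backdoor paths. Count: 7.

7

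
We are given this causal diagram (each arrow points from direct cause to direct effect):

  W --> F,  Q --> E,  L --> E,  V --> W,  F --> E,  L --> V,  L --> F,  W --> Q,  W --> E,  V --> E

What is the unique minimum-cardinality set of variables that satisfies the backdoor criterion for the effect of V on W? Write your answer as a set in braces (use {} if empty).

{}

Variables eligible for adjustment (non-descendants of V, excluding V and W): {L}.
Backdoor paths from V to W:
  P1: V <- L -> F <- W
  P2: V <- L -> F -> E <- W
  P3: V <- L -> F -> E <- Q <- W
  P4: V <- L -> E <- W
  P5: V <- L -> E <- F <- W
  P6: V <- L -> E <- Q <- W
Each backdoor path contains an unconditioned collider, so every path is already blocked with the empty conditioning set:
  P1: blocked at collider F (neither it nor any descendant is in the conditioning set).
  P2: blocked at collider E (neither it nor any descendant is in the conditioning set).
  P3: blocked at collider E (neither it nor any descendant is in the conditioning set).
  P4: blocked at collider E (neither it nor any descendant is in the conditioning set).
  P5: blocked at collider E (neither it nor any descendant is in the conditioning set).
  P6: blocked at collider E (neither it nor any descendant is in the conditioning set).
The empty set is therefore the unique smallest valid set.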